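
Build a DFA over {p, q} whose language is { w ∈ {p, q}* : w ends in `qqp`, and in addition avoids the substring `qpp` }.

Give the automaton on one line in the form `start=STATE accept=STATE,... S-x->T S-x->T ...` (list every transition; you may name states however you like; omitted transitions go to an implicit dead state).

Build one automaton per condition and run them in lockstep. The first has 4 states tracking how much of the suffix `qqp` has currently been matched; the second has 4 states tracking partial matches of the forbidden pattern `qpp`. A product state is a pair (one from each), accepting exactly when both do. After merging equivalent states the machine shrinks.
6 states suffice.
        p   q  
>  S0   S0  S1 
   S1   S2  S3 
   S2   S4  S1 
   S3   S5  S3 
   S4   S4  S4 
 * S5   S4  S1 
(> = start, * = accepting)

start=S0 accept=S5 S0-p->S0 S0-q->S1 S1-p->S2 S1-q->S3 S2-p->S4 S2-q->S1 S3-p->S5 S3-q->S3 S4-p->S4 S4-q->S4 S5-p->S4 S5-q->S1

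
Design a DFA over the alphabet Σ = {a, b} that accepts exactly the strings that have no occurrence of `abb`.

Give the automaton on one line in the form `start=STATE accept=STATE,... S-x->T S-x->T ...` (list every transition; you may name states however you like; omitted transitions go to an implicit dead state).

This is the complement of 'contains `abb`'. Use the same substring-matching states — q0 through q3 holding how much of `abb` has just been matched — but flip the accepting set: everything except the trap q3 accepts.
        a   b  
>* q0   q1  q0 
 * q1   q1  q2 
 * q2   q1  q3 
   q3   q3  q3 
(> = start, * = accepting)

start=q0 accept=q0,q1,q2 q0-a->q1 q0-b->q0 q1-a->q1 q1-b->q2 q2-a->q1 q2-b->q3 q3-a->q3 q3-b->q3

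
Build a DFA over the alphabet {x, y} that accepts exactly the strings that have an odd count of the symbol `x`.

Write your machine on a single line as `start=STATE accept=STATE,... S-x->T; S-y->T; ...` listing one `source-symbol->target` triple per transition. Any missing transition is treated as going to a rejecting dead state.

start=A; accept=B; A-x->B; A-y->A; B-x->A; B-y->B

Keep the running count of `x`s modulo 2: each `x` advances along the cycle A → B → A while other symbols loop. Accept at B.
2 states suffice.
       x  y 
>  A   B  A 
 * B   A  B 
(> = start, * = accepting)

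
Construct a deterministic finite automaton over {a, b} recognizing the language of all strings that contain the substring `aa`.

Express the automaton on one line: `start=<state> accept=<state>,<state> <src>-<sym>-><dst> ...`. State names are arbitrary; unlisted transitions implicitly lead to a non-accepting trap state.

start=q0 accept=q2 q0-a->q1 q0-b->q0 q1-a->q2 q1-b->q0 q2-a->q2 q2-b->q2

States q0..q1 record the length of the longest prefix of `aa` that matches the current input suffix. Reaching q2 means `aa` has been seen, and we stay there forever. Accept from q2.
With 3 states:
        a   b  
>  q0   q1  q0 
   q1   q2  q0 
 * q2   q2  q2 
(> = start, * = accepting)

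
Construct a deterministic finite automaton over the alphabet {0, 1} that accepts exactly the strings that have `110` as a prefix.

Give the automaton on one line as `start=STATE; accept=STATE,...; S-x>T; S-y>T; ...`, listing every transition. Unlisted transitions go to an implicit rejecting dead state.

Check the first 3 symbols one by one: A through C record how many have matched `110` so far; any wrong symbol goes to the dead state E. After all 3 match we enter the accepting sink D.
A 5-state machine:
       0  1 
>  A   E  B 
   B   E  C 
   C   D  E 
 * D   D  D 
   E   E  E 
(> = start, * = accepting)

start=A; accept=D; A-0>E; A-1>B; B-0>E; B-1>C; C-0>D; C-1>E; D-0>D; D-1>D; E-0>E; E-1>E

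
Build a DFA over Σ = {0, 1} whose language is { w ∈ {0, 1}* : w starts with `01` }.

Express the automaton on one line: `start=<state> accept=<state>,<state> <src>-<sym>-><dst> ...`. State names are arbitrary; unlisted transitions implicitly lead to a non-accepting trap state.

start=s0 accept=s2 s0-0->s1 s0-1->s3 s1-0->s3 s1-1->s2 s2-0->s2 s2-1->s2 s3-0->s3 s3-1->s3

Walk along `01` while the input agrees: from s0 take `0` to s1, and so on. Any deviation drops to the rejecting sink s3. Once s2 is reached the prefix is confirmed and every continuation is accepted.
With 4 states:
        0   1  
>  s0   s1  s3 
   s1   s3  s2 
 * s2   s2  s2 
   s3   s3  s3 
(> = start, * = accepting)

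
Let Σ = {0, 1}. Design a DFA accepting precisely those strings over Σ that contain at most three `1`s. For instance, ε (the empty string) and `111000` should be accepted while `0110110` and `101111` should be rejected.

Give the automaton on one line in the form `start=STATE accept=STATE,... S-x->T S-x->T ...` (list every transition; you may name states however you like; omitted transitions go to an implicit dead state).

Only the number of `1`s matters, and only up to 4. Make a chain q0 → q1 → q2 → q3 → q4 advanced by each `1` (with q4 absorbing); every other symbol self-loops. The accepting set is {q0, q1, q2, q3}.
5 states suffice.
        0   1  
>* q0   q0  q1 
 * q1   q1  q2 
 * q2   q2  q3 
 * q3   q3  q4 
   q4   q4  q4 
(> = start, * = accepting)

start=q0 accept=q0,q1,q2,q3 q0-0->q0 q0-1->q1 q1-0->q1 q1-1->q2 q2-0->q2 q2-1->q3 q3-0->q3 q3-1->q4 q4-0->q4 q4-1->q4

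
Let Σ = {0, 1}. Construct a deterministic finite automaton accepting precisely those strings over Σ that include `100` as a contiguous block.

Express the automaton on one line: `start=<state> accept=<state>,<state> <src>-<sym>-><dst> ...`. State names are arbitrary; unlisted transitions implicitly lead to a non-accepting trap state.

start=A accept=D A-0->A A-1->B B-0->C B-1->B C-0->D C-1->B D-0->D D-1->D

States A..C record the length of the longest prefix of `100` that matches the current input suffix. Reaching D means `100` has been seen, and we stay there forever. Accept from D.
A 4-state machine:
       0  1 
>  A   A  B 
   B   C  B 
   C   D  B 
 * D   D  D 
(> = start, * = accepting)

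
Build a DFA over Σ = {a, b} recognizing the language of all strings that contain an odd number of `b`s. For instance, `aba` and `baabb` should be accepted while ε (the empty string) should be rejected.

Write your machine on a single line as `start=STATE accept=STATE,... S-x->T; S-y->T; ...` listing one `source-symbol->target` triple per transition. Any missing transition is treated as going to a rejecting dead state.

Keep the running count of `b`s modulo 2: each `b` advances along the cycle s0 → s1 → s0 while other symbols loop. Accept at s1.
2 states suffice.
        a   b  
>  s0   s0  s1 
 * s1   s1  s0 
(> = start, * = accepting)

start=s0; accept=s1; s0-a->s0; s0-b->s1; s1-a->s1; s1-b->s0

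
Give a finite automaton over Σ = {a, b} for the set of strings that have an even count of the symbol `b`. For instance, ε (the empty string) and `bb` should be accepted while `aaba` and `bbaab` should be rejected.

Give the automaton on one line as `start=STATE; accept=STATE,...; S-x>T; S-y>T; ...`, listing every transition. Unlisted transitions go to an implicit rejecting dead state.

start=S0; accept=S0; S0-a>S0; S0-b>S1; S1-a>S1; S1-b>S0

The only thing that matters is how many `b`s have appeared, reduced mod 2. Use one state per residue: S0 for 0, …, S1 for 1. Reading `b` moves to the next residue; anything else stays put. S0 is accepting.
With 2 states:
        a   b  
>* S0   S0  S1 
   S1   S1  S0 
(> = start, * = accepting)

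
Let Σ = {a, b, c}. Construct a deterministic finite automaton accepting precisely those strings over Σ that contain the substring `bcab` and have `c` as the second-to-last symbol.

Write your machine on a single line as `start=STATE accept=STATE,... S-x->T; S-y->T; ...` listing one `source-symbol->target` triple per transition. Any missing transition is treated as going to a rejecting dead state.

start=S0; accept=S20,S21,S22; S0-a->S1; S0-b->S2; S0-c->S3; S1-a->S4; S1-b->S5; S1-c->S6; S2-a->S7; S2-b->S8; S2-c->S9; S3-a->S10; S3-b->S11; S3-c->S12; S4-a->S4; S4-b->S5; S4-c->S6; S5-a->S7; S5-b->S8; S5-c->S9; S6-a->S10; S6-b->S11; S6-c->S12; S7-a->S4; S7-b->S5; S7-c->S6; S8-a->S7; S8-b->S8; S8-c->S9; S9-a->S13; S9-b->S11; S9-c->S12; S10-a->S4; S10-b->S5; S10-c->S6; S11-a->S7; S11-b->S8; S11-c->S9; S12-a->S10; S12-b->S11; S12-c->S12; S13-a->S4; S13-b->S14; S13-c->S6; S14-a->S15; S14-b->S16; S14-c->S17; S15-a->S18; S15-b->S14; S15-c->S19; S16-a->S15; S16-b->S16; S16-c->S17; S17-a->S20; S17-b->S21; S17-c->S22; S18-a->S18; S18-b->S14; S18-c->S19; S19-a->S20; S19-b->S21; S19-c->S22; S20-a->S18; S20-b->S14; S20-c->S19; S21-a->S15; S21-b->S16; S21-c->S17; S22-a->S20; S22-b->S21; S22-c->S22

Build one automaton per condition and run them in lockstep. One (5 states) tracks whether and how much of `bcab` has been seen; the other (13 states) tracks the last 2 symbols read. Each combined state is a pair, one component from each; accept when both components accept.
          a    b    c  
>  S0     S1   S2   S3 
   S1     S4   S5   S6 
   S2     S7   S8   S9 
   S3    S10  S11  S12 
   S4     S4   S5   S6 
   S5     S7   S8   S9 
   S6    S10  S11  S12 
   S7     S4   S5   S6 
   S8     S7   S8   S9 
   S9    S13  S11  S12 
   S10    S4   S5   S6 
   S11    S7   S8   S9 
   S12   S10  S11  S12 
   S13    S4  S14   S6 
   S14   S15  S16  S17 
   S15   S18  S14  S19 
   S16   S15  S16  S17 
   S17   S20  S21  S22 
   S18   S18  S14  S19 
   S19   S20  S21  S22 
 * S20   S18  S14  S19 
 * S21   S15  S16  S17 
 * S22   S20  S21  S22 
(> = start, * = accepting)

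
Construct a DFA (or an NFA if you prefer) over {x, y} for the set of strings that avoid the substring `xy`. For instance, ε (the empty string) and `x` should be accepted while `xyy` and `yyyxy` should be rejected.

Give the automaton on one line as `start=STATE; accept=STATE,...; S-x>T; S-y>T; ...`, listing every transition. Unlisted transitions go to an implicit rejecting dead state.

start=s0; accept=s0,s1; s0-x>s1; s0-y>s0; s1-x>s1; s1-y>s2; s2-x>s2; s2-y>s2

Track partial matches of the forbidden pattern `xy`. State s2 is a dead state reached once `xy` has occurred; every other state accepts. s0 means no part of `xy` is currently matched.
A 3-state machine:
        x   y  
>* s0   s1  s0 
 * s1   s1  s2 
   s2   s2  s2 
(> = start, * = accepting)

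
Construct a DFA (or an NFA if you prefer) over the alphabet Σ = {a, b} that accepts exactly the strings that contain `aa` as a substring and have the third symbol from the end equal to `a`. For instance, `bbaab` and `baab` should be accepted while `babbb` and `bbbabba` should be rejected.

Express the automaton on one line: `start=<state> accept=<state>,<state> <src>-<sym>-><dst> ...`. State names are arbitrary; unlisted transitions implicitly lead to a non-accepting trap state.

Run two small machines in parallel and take their product. The first has 3 states tracking whether and how much of `aa` has been seen; the second has 15 states tracking the last 3 symbols read. A product state is a pair (one from each), accepting exactly when both do. After merging equivalent states the machine shrinks.
        a   b  
>  S0   S1  S0 
   S1   S2  S0 
   S2   S3  S4 
 * S3   S3  S4 
 * S4   S5  S6 
 * S5   S2  S7 
 * S6   S8  S9 
   S7   S5  S6 
   S8   S2  S7 
   S9   S8  S9 
(> = start, * = accepting)

start=S0 accept=S3,S4,S5,S6 S0-a->S1 S0-b->S0 S1-a->S2 S1-b->S0 S2-a->S3 S2-b->S4 S3-a->S3 S3-b->S4 S4-a->S5 S4-b->S6 S5-a->S2 S5-b->S7 S6-a->S8 S6-b->S9 S7-a->S5 S7-b->S6 S8-a->S2 S8-b->S7 S9-a->S8 S9-b->S9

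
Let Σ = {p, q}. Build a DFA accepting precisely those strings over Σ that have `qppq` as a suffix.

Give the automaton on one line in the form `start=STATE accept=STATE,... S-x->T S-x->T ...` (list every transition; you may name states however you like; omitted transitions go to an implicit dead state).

Let each state record the length of the longest suffix of the input read so far that is also a prefix of `qppq`. B means the last symbol is `q`; C means the last 2 symbols are `qp`; D means the last 3 symbols are `qpp`; E means the last 4 symbols are `qppq`. Accept only at E, where the string currently ends in `qppq`.
5 states suffice.
       p  q 
>  A   A  B 
   B   C  B 
   C   D  B 
   D   A  E 
 * E   C  B 
(> = start, * = accepting)

start=A accept=E A-p->A A-q->B B-p->C B-q->B C-p->D C-q->B D-p->A D-q->E E-p->C E-q->B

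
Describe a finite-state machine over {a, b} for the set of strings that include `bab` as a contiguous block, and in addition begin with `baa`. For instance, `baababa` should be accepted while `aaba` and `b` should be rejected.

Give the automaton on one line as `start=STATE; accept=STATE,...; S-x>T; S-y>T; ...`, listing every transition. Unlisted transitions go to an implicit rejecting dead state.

start=s0; accept=s7; s0-a>s1; s0-b>s2; s1-a>s1; s1-b>s1; s2-a>s3; s2-b>s1; s3-a>s4; s3-b>s1; s4-a>s4; s4-b>s5; s5-a>s6; s5-b>s5; s6-a>s4; s6-b>s7; s7-a>s7; s7-b>s7

Run two small machines in parallel and take their product. One (4 states) tracks whether and how much of `bab` has been seen; the other (5 states) tracks whether the input so far still matches the prefix `baa`. Each combined state is a pair, one component from each; accept when both components accept. After merging equivalent states the machine shrinks.
With 8 states:
        a   b  
>  s0   s1  s2 
   s1   s1  s1 
   s2   s3  s1 
   s3   s4  s1 
   s4   s4  s5 
   s5   s6  s5 
   s6   s4  s7 
 * s7   s7  s7 
(> = start, * = accepting)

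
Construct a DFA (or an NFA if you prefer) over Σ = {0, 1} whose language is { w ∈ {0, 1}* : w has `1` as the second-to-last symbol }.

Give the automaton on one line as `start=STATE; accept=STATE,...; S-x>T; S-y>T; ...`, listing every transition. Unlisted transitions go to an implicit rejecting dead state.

A DFA must remember the last 2 symbols (since which symbol is second-to-last isn't known until the input ends). Use one state per possible window of the last ≤2 symbols; accept from those whose window starts with `1`.
With 7 states:
        0   1  
>  q0   q1  q2 
   q1   q3  q4 
   q2   q5  q6 
   q3   q3  q4 
   q4   q5  q6 
 * q5   q3  q4 
 * q6   q5  q6 
(> = start, * = accepting)

start=q0; accept=q5,q6; q0-0>q1; q0-1>q2; q1-0>q3; q1-1>q4; q2-0>q5; q2-1>q6; q3-0>q3; q3-1>q4; q4-0>q5; q4-1>q6; q5-0>q3; q5-1>q4; q6-0>q5; q6-1>q6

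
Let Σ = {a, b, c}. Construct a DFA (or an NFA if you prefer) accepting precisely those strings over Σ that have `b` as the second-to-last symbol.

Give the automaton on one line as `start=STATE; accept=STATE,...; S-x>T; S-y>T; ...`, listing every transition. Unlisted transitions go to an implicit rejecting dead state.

start=q0; accept=q7,q8,q9; q0-a>q1; q0-b>q2; q0-c>q3; q1-a>q4; q1-b>q5; q1-c>q6; q2-a>q7; q2-b>q8; q2-c>q9; q3-a>q10; q3-b>q11; q3-c>q12; q4-a>q4; q4-b>q5; q4-c>q6; q5-a>q7; q5-b>q8; q5-c>q9; q6-a>q10; q6-b>q11; q6-c>q12; q7-a>q4; q7-b>q5; q7-c>q6; q8-a>q7; q8-b>q8; q8-c>q9; q9-a>q10; q9-b>q11; q9-c>q12; q10-a>q4; q10-b>q5; q10-c>q6; q11-a>q7; q11-b>q8; q11-c>q9; q12-a>q10; q12-b>q11; q12-c>q12

Because acceptance depends on a position counted from the end, the machine has to buffer the most recent 2 symbols. Make each state the string of the last up-to-2 symbols read; on input `x` shift the window left and append `x`. Accept when the buffered window has length 2 and begins with `b`.
          a    b    c  
>  q0     q1   q2   q3 
   q1     q4   q5   q6 
   q2     q7   q8   q9 
   q3    q10  q11  q12 
   q4     q4   q5   q6 
   q5     q7   q8   q9 
   q6    q10  q11  q12 
 * q7     q4   q5   q6 
 * q8     q7   q8   q9 
 * q9    q10  q11  q12 
   q10    q4   q5   q6 
   q11    q7   q8   q9 
   q12   q10  q11  q12 
(> = start, * = accepting)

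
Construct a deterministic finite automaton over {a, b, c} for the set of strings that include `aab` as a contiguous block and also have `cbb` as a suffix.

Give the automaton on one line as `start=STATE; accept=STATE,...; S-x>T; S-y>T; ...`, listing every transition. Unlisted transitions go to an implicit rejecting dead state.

Run two small machines in parallel and take their product. The first has 4 states tracking whether and how much of `aab` has been seen; the second has 4 states tracking how much of the suffix `cbb` has currently been matched. A product state is a pair (one from each), accepting exactly when both do.
10 states suffice.
        a   b   c  
>  S0   S1  S0  S2 
   S1   S3  S0  S2 
   S2   S1  S4  S2 
   S3   S3  S5  S2 
   S4   S1  S6  S2 
   S5   S5  S5  S7 
   S6   S1  S0  S2 
   S7   S5  S8  S7 
   S8   S5  S9  S7 
 * S9   S5  S5  S7 
(> = start, * = accepting)

start=S0; accept=S9; S0-a>S1; S0-b>S0; S0-c>S2; S1-a>S3; S1-b>S0; S1-c>S2; S2-a>S1; S2-b>S4; S2-c>S2; S3-a>S3; S3-b>S5; S3-c>S2; S4-a>S1; S4-b>S6; S4-c>S2; S5-a>S5; S5-b>S5; S5-c>S7; S6-a>S1; S6-b>S0; S6-c>S2; S7-a>S5; S7-b>S8; S7-c>S7; S8-a>S5; S8-b>S9; S8-c>S7; S9-a>S5; S9-b>S5; S9-c>S7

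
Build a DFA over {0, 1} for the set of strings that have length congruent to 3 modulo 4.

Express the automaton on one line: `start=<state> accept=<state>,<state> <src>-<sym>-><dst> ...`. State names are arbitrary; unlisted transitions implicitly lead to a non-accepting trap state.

start=q0 accept=q3 q0-0->q1 q0-1->q1 q1-0->q2 q1-1->q2 q2-0->q3 q2-1->q3 q3-0->q0 q3-1->q0

Only the length mod 4 matters, so use a 4-cycle: from any state, every input symbol moves to the next state, wrapping q3 back to q0. Mark q3 accepting.
        0   1  
>  q0   q1  q1 
   q1   q2  q2 
   q2   q3  q3 
 * q3   q0  q0 
(> = start, * = accepting)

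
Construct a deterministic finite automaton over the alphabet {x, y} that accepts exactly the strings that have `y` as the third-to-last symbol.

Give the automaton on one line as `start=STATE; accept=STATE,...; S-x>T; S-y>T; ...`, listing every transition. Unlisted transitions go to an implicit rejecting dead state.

start=S0; accept=S11,S12,S13,S14; S0-x>S1; S0-y>S2; S1-x>S3; S1-y>S4; S2-x>S5; S2-y>S6; S3-x>S7; S3-y>S8; S4-x>S9; S4-y>S10; S5-x>S11; S5-y>S12; S6-x>S13; S6-y>S14; S7-x>S7; S7-y>S8; S8-x>S9; S8-y>S10; S9-x>S11; S9-y>S12; S10-x>S13; S10-y>S14; S11-x>S7; S11-y>S8; S12-x>S9; S12-y>S10; S13-x>S11; S13-y>S12; S14-x>S13; S14-y>S14

A DFA must remember the last 3 symbols (since which symbol is third-to-last isn't known until the input ends). Use one state per possible window of the last ≤3 symbols; accept from those whose window starts with `y`.
With 15 states:
          x    y  
>  S0     S1   S2 
   S1     S3   S4 
   S2     S5   S6 
   S3     S7   S8 
   S4     S9  S10 
   S5    S11  S12 
   S6    S13  S14 
   S7     S7   S8 
   S8     S9  S10 
   S9    S11  S12 
   S10   S13  S14 
 * S11    S7   S8 
 * S12    S9  S10 
 * S13   S11  S12 
 * S14   S13  S14 
(> = start, * = accepting)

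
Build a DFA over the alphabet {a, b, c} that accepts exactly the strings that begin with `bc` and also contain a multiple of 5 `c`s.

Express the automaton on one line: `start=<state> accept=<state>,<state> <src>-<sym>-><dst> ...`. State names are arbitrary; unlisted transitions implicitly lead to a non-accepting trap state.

Handle the two conditions separately and then intersect. One (4 states) tracks whether the input so far still matches the prefix `bc`; the other (5 states) tracks the count of `c`s modulo 5. Each combined state is a pair, one component from each; accept when both components accept. After merging equivalent states the machine shrinks.
With 8 states:
        a   b   c  
>  q0   q1  q2  q1 
   q1   q1  q1  q1 
   q2   q1  q1  q3 
   q3   q3  q3  q4 
   q4   q4  q4  q5 
   q5   q5  q5  q6 
   q6   q6  q6  q7 
 * q7   q7  q7  q3 
(> = start, * = accepting)

start=q0 accept=q7 q0-a->q1 q0-b->q2 q0-c->q1 q1-a->q1 q1-b->q1 q1-c->q1 q2-a->q1 q2-b->q1 q2-c->q3 q3-a->q3 q3-b->q3 q3-c->q4 q4-a->q4 q4-b->q4 q4-c->q5 q5-a->q5 q5-b->q5 q5-c->q6 q6-a->q6 q6-b->q6 q6-c->q7 q7-a->q7 q7-b->q7 q7-c->q3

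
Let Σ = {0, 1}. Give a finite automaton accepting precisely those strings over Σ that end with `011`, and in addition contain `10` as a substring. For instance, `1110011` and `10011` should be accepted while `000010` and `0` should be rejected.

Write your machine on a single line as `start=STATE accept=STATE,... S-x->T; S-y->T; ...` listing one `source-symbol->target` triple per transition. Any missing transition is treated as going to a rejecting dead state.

start=S0; accept=S7; S0-0->S1; S0-1->S2; S1-0->S1; S1-1->S3; S2-0->S4; S2-1->S2; S3-0->S4; S3-1->S5; S4-0->S4; S4-1->S6; S5-0->S4; S5-1->S2; S6-0->S4; S6-1->S7; S7-0->S4; S7-1->S8; S8-0->S4; S8-1->S8

Handle the two conditions separately and then intersect. The first has 4 states tracking how much of the suffix `011` has currently been matched; the second has 3 states tracking whether and how much of `10` has been seen. A product state is a pair (one from each), accepting exactly when both do.
A 9-state machine:
        0   1  
>  S0   S1  S2 
   S1   S1  S3 
   S2   S4  S2 
   S3   S4  S5 
   S4   S4  S6 
   S5   S4  S2 
   S6   S4  S7 
 * S7   S4  S8 
   S8   S4  S8 
(> = start, * = accepting)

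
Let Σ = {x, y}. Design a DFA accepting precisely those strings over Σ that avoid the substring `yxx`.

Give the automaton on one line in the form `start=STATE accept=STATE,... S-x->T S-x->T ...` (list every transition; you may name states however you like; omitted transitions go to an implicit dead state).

start=s0 accept=s0,s1,s2 s0-x->s0 s0-y->s1 s1-x->s2 s1-y->s1 s2-x->s3 s2-y->s1 s3-x->s3 s3-y->s3

This is the complement of 'contains `yxx`'. Use the same substring-matching states — s0 through s3 holding how much of `yxx` has just been matched — but flip the accepting set: everything except the trap s3 accepts.
With 4 states:
        x   y  
>* s0   s0  s1 
 * s1   s2  s1 
 * s2   s3  s1 
   s3   s3  s3 
(> = start, * = accepting)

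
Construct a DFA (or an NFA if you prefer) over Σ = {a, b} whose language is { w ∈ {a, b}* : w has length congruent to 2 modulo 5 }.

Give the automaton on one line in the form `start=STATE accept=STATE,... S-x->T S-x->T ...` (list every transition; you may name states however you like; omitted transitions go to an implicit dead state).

start=q0 accept=q2 q0-a->q1 q0-b->q1 q1-a->q2 q1-b->q2 q2-a->q3 q2-b->q3 q3-a->q4 q3-b->q4 q4-a->q0 q4-b->q0

Only the length mod 5 matters, so use a 5-cycle: from any state, every input symbol moves to the next state, wrapping q4 back to q0. Mark q2 accepting.
A 5-state machine:
        a   b  
>  q0   q1  q1 
   q1   q2  q2 
 * q2   q3  q3 
   q3   q4  q4 
   q4   q0  q0 
(> = start, * = accepting)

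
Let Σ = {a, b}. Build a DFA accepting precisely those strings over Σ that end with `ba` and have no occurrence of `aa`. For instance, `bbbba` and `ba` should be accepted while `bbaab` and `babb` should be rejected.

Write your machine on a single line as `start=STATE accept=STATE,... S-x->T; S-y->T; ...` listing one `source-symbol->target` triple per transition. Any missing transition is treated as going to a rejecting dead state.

Handle the two conditions separately and then intersect. The first has 3 states tracking how much of the suffix `ba` has currently been matched; the second has 3 states tracking partial matches of the forbidden pattern `aa`. A product state is a pair (one from each), accepting exactly when both do. Equivalent product states are then merged.
        a   b  
>  S0   S1  S2 
   S1   S3  S2 
   S2   S4  S2 
   S3   S3  S3 
 * S4   S3  S2 
(> = start, * = accepting)

start=S0; accept=S4; S0-a->S1; S0-b->S2; S1-a->S3; S1-b->S2; S2-a->S4; S2-b->S2; S3-a->S3; S3-b->S3; S4-a->S3; S4-b->S2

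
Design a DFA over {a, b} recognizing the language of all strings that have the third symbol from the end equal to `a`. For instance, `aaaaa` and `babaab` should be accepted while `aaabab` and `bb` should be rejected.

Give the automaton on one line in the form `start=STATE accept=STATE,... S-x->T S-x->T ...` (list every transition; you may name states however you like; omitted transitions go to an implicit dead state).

Because acceptance depends on a position counted from the end, the machine has to buffer the most recent 3 symbols. Make each state the string of the last up-to-3 symbols read; on input `x` shift the window left and append `x`. Accept when the buffered window has length 3 and begins with `a`.
A 15-state machine:
          a    b  
>  q0     q1   q2 
   q1     q3   q4 
   q2     q5   q6 
   q3     q7   q8 
   q4     q9  q10 
   q5    q11  q12 
   q6    q13  q14 
 * q7     q7   q8 
 * q8     q9  q10 
 * q9    q11  q12 
 * q10   q13  q14 
   q11    q7   q8 
   q12    q9  q10 
   q13   q11  q12 
   q14   q13  q14 
(> = start, * = accepting)

start=q0 accept=q7,q8,q9,q10 q0-a->q1 q0-b->q2 q1-a->q3 q1-b->q4 q2-a->q5 q2-b->q6 q3-a->q7 q3-b->q8 q4-a->q9 q4-b->q10 q5-a->q11 q5-b->q12 q6-a->q13 q6-b->q14 q7-a->q7 q7-b->q8 q8-a->q9 q8-b->q10 q9-a->q11 q9-b->q12 q10-a->q13 q10-b->q14 q11-a->q7 q11-b->q8 q12-a->q9 q12-b->q10 q13-a->q11 q13-b->q12 q14-a->q13 q14-b->q14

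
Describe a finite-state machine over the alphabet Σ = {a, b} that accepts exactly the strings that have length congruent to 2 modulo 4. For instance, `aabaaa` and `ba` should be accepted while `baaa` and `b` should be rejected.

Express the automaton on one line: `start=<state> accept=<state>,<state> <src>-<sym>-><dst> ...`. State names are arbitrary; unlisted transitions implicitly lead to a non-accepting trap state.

Only the length mod 4 matters, so use a 4-cycle: from any state, every input symbol moves to the next state, wrapping S3 back to S0. Mark S2 accepting.
With 4 states:
        a   b  
>  S0   S1  S1 
   S1   S2  S2 
 * S2   S3  S3 
   S3   S0  S0 
(> = start, * = accepting)

start=S0 accept=S2 S0-a->S1 S0-b->S1 S1-a->S2 S1-b->S2 S2-a->S3 S2-b->S3 S3-a->S0 S3-b->S0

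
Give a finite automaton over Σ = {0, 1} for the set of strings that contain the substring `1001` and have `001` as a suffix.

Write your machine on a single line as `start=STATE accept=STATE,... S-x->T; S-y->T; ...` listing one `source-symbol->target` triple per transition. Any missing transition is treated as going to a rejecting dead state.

start=s0; accept=s7; s0-0->s1; s0-1->s2; s1-0->s3; s1-1->s2; s2-0->s4; s2-1->s2; s3-0->s3; s3-1->s5; s4-0->s6; s4-1->s2; s5-0->s4; s5-1->s2; s6-0->s3; s6-1->s7; s7-0->s8; s7-1->s9; s8-0->s10; s8-1->s9; s9-0->s8; s9-1->s9; s10-0->s10; s10-1->s7

Run two small machines in parallel and take their product. The first has 5 states tracking whether and how much of `1001` has been seen; the second has 4 states tracking how much of the suffix `001` has currently been matched. A product state is a pair (one from each), accepting exactly when both do.
An 11-state machine:
          0    1  
>  s0     s1   s2 
   s1     s3   s2 
   s2     s4   s2 
   s3     s3   s5 
   s4     s6   s2 
   s5     s4   s2 
   s6     s3   s7 
 * s7     s8   s9 
   s8    s10   s9 
   s9     s8   s9 
   s10   s10   s7 
(> = start, * = accepting)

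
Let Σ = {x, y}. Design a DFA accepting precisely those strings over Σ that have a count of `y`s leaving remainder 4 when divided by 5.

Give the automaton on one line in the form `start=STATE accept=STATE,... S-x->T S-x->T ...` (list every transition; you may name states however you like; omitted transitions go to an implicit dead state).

start=q0 accept=q4 q0-x->q0 q0-y->q1 q1-x->q1 q1-y->q2 q2-x->q2 q2-y->q3 q3-x->q3 q3-y->q4 q4-x->q4 q4-y->q0

Keep the running count of `y`s modulo 5: each `y` advances along the cycle q0 → q1 → q2 → q3 → q4 → q0 while other symbols loop. Accept at q4.
A 5-state machine:
        x   y  
>  q0   q0  q1 
   q1   q1  q2 
   q2   q2  q3 
   q3   q3  q4 
 * q4   q4  q0 
(> = start, * = accepting)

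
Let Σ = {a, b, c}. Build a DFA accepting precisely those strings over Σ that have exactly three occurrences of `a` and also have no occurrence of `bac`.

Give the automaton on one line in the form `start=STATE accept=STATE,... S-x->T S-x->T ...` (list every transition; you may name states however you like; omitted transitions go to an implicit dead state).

Handle the two conditions separately and then intersect. The first has 5 states tracking the count of `a`s, saturating at 4; the second has 4 states tracking partial matches of the forbidden pattern `bac`. A product state is a pair (one from each), accepting exactly when both do.
          a    b    c  
>  q0     q1   q2   q0 
   q1     q3   q4   q1 
   q2     q5   q2   q0 
   q3     q6   q7   q3 
   q4     q8   q4   q1 
   q5     q3   q4   q9 
 * q6    q10  q11   q6 
   q7    q12   q7   q3 
   q8     q6   q7  q13 
   q9    q13   q9   q9 
   q10   q10  q14  q10 
 * q11   q15  q11   q6 
 * q12   q10  q11  q16 
   q13   q16  q13  q13 
   q14   q15  q14  q10 
   q15   q10  q14  q17 
   q16   q17  q16  q16 
   q17   q17  q17  q17 
(> = start, * = accepting)

start=q0 accept=q6,q11,q12 q0-a->q1 q0-b->q2 q0-c->q0 q1-a->q3 q1-b->q4 q1-c->q1 q2-a->q5 q2-b->q2 q2-c->q0 q3-a->q6 q3-b->q7 q3-c->q3 q4-a->q8 q4-b->q4 q4-c->q1 q5-a->q3 q5-b->q4 q5-c->q9 q6-a->q10 q6-b->q11 q6-c->q6 q7-a->q12 q7-b->q7 q7-c->q3 q8-a->q6 q8-b->q7 q8-c->q13 q9-a->q13 q9-b->q9 q9-c->q9 q10-a->q10 q10-b->q14 q10-c->q10 q11-a->q15 q11-b->q11 q11-c->q6 q12-a->q10 q12-b->q11 q12-c->q16 q13-a->q16 q13-b->q13 q13-c->q13 q14-a->q15 q14-b->q14 q14-c->q10 q15-a->q10 q15-b->q14 q15-c->q17 q16-a->q17 q16-b->q16 q16-c->q16 q17-a->q17 q17-b->q17 q17-c->q17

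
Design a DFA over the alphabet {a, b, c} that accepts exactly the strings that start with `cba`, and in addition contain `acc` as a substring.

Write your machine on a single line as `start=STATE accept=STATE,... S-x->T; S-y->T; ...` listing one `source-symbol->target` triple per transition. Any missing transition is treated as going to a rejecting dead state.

Build one automaton per condition and run them in lockstep. The first has 5 states tracking whether the input so far still matches the prefix `cba`; the second has 4 states tracking whether and how much of `acc` has been seen. A product state is a pair (one from each), accepting exactly when both do. Minimizing collapses redundant product states.
        a   b   c  
>  S0   S1  S1  S2 
   S1   S1  S1  S1 
   S2   S1  S3  S1 
   S3   S4  S1  S1 
   S4   S4  S5  S6 
   S5   S4  S5  S5 
   S6   S4  S5  S7 
 * S7   S7  S7  S7 
(> = start, * = accepting)

start=S0; accept=S7; S0-a->S1; S0-b->S1; S0-c->S2; S1-a->S1; S1-b->S1; S1-c->S1; S2-a->S1; S2-b->S3; S2-c->S1; S3-a->S4; S3-b->S1; S3-c->S1; S4-a->S4; S4-b->S5; S4-c->S6; S5-a->S4; S5-b->S5; S5-c->S5; S6-a->S4; S6-b->S5; S6-c->S7; S7-a->S7; S7-b->S7; S7-c->S7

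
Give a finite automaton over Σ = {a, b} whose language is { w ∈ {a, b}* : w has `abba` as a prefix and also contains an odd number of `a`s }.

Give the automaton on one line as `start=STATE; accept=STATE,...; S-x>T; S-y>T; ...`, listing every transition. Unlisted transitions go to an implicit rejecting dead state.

Run two small machines in parallel and take their product. One (6 states) tracks whether the input so far still matches the prefix `abba`; the other (2 states) tracks the count of `a`s modulo 2. Each combined state is a pair, one component from each; accept when both components accept. Equivalent product states are then merged.
        a   b  
>  q0   q1  q2 
   q1   q2  q3 
   q2   q2  q2 
   q3   q2  q4 
   q4   q5  q2 
   q5   q6  q5 
 * q6   q5  q6 
(> = start, * = accepting)

start=q0; accept=q6; q0-a>q1; q0-b>q2; q1-a>q2; q1-b>q3; q2-a>q2; q2-b>q2; q3-a>q2; q3-b>q4; q4-a>q5; q4-b>q2; q5-a>q6; q5-b>q5; q6-a>q5; q6-b>q6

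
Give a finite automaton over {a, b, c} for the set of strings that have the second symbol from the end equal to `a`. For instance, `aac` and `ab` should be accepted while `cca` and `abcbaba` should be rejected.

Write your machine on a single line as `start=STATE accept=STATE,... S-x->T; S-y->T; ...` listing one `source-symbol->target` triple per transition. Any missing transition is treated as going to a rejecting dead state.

Because acceptance depends on a position counted from the end, the machine has to buffer the most recent 2 symbols. Make each state the string of the last up-to-2 symbols read; on input `x` shift the window left and append `x`. Accept when the buffered window has length 2 and begins with `a`.
          a    b    c  
>  q0     q1   q2   q3 
   q1     q4   q5   q6 
   q2     q7   q8   q9 
   q3    q10  q11  q12 
 * q4     q4   q5   q6 
 * q5     q7   q8   q9 
 * q6    q10  q11  q12 
   q7     q4   q5   q6 
   q8     q7   q8   q9 
   q9    q10  q11  q12 
   q10    q4   q5   q6 
   q11    q7   q8   q9 
   q12   q10  q11  q12 
(> = start, * = accepting)

start=q0; accept=q4,q5,q6; q0-a->q1; q0-b->q2; q0-c->q3; q1-a->q4; q1-b->q5; q1-c->q6; q2-a->q7; q2-b->q8; q2-c->q9; q3-a->q10; q3-b->q11; q3-c->q12; q4-a->q4; q4-b->q5; q4-c->q6; q5-a->q7; q5-b->q8; q5-c->q9; q6-a->q10; q6-b->q11; q6-c->q12; q7-a->q4; q7-b->q5; q7-c->q6; q8-a->q7; q8-b->q8; q8-c->q9; q9-a->q10; q9-b->q11; q9-c->q12; q10-a->q4; q10-b->q5; q10-c->q6; q11-a->q7; q11-b->q8; q11-c->q9; q12-a->q10; q12-b->q11; q12-c->q12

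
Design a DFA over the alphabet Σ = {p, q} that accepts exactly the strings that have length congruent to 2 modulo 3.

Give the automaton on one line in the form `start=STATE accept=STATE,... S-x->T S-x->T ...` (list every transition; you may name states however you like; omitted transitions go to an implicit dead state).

start=A accept=C A-p->B A-q->B B-p->C B-q->C C-p->A C-q->A

Count input length modulo 3: every symbol advances one step around the cycle A → B → C → A. Accept at C.
A 3-state machine:
       p  q 
>  A   B  B 
   B   C  C 
 * C   A  A 
(> = start, * = accepting)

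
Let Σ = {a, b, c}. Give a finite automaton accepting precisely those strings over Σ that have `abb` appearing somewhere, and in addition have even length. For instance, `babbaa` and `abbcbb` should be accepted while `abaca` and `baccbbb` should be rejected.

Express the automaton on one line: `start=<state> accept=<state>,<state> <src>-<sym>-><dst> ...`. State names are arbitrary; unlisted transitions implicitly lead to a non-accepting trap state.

start=q0 accept=q7 q0-a->q1 q0-b->q2 q0-c->q2 q1-a->q3 q1-b->q4 q1-c->q0 q2-a->q3 q2-b->q0 q2-c->q0 q3-a->q1 q3-b->q5 q3-c->q2 q4-a->q1 q4-b->q6 q4-c->q2 q5-a->q3 q5-b->q7 q5-c->q0 q6-a->q7 q6-b->q7 q6-c->q7 q7-a->q6 q7-b->q6 q7-c->q6

Run two small machines in parallel and take their product. The first has 4 states tracking whether and how much of `abb` has been seen; the second has 2 states tracking the input length modulo 2. A product state is a pair (one from each), accepting exactly when both do.
        a   b   c  
>  q0   q1  q2  q2 
   q1   q3  q4  q0 
   q2   q3  q0  q0 
   q3   q1  q5  q2 
   q4   q1  q6  q2 
   q5   q3  q7  q0 
   q6   q7  q7  q7 
 * q7   q6  q6  q6 
(> = start, * = accepting)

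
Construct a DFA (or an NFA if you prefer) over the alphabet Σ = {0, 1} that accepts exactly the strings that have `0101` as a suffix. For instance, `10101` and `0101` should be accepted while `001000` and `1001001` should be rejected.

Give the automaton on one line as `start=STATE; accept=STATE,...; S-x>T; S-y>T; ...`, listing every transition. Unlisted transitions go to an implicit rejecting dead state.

Let each state record the length of the longest suffix of the input read so far that is also a prefix of `0101`. q1 means the last symbol is `0`; q2 means the last 2 symbols are `01`; q3 means the last 3 symbols are `010`; q4 means the last 4 symbols are `0101`. Accept only at q4, where the string currently ends in `0101`.
With 5 states:
        0   1  
>  q0   q1  q0 
   q1   q1  q2 
   q2   q3  q0 
   q3   q1  q4 
 * q4   q3  q0 
(> = start, * = accepting)

start=q0; accept=q4; q0-0>q1; q0-1>q0; q1-0>q1; q1-1>q2; q2-0>q3; q2-1>q0; q3-0>q1; q3-1>q4; q4-0>q3; q4-1>q0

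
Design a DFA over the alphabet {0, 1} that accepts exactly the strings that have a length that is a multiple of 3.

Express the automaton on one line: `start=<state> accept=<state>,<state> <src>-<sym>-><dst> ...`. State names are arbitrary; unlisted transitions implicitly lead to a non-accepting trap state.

Only the length mod 3 matters, so use a 3-cycle: from any state, every input symbol moves to the next state, wrapping S2 back to S0. Mark S0 accepting.
With 3 states:
        0   1  
>* S0   S1  S1 
   S1   S2  S2 
   S2   S0  S0 
(> = start, * = accepting)

start=S0 accept=S0 S0-0->S1 S0-1->S1 S1-0->S2 S1-1->S2 S2-0->S0 S2-1->S0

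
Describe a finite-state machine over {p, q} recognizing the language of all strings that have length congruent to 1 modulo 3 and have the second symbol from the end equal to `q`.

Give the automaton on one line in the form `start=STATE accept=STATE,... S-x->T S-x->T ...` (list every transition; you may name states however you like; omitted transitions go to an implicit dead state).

start=s0 accept=s4 s0-p->s1 s0-q->s1 s1-p->s2 s1-q->s2 s2-p->s0 s2-q->s3 s3-p->s4 s3-q->s4 s4-p->s2 s4-q->s2

Run two small machines in parallel and take their product. The first has 3 states tracking the input length modulo 3; the second has 7 states tracking the last 2 symbols read. A product state is a pair (one from each), accepting exactly when both do. After merging equivalent states the machine shrinks.
With 5 states:
        p   q  
>  s0   s1  s1 
   s1   s2  s2 
   s2   s0  s3 
   s3   s4  s4 
 * s4   s2  s2 
(> = start, * = accepting)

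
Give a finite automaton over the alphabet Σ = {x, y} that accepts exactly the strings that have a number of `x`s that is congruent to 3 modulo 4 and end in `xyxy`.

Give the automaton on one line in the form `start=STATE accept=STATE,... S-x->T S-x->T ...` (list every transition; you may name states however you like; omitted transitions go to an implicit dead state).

Build one automaton per condition and run them in lockstep. One (4 states) tracks the count of `x`s modulo 4; the other (5 states) tracks how much of the suffix `xyxy` has currently been matched. Each combined state is a pair, one component from each; accept when both components accept. Minimizing collapses redundant product states.
8 states suffice.
       x  y 
>  A   B  A 
   B   C  B 
   C   D  E 
   D   A  D 
   E   F  G 
   F   A  H 
   G   D  G 
 * H   A  D 
(> = start, * = accepting)

start=A accept=H A-x->B A-y->A B-x->C B-y->B C-x->D C-y->E D-x->A D-y->D E-x->F E-y->G F-x->A F-y->H G-x->D G-y->G H-x->A H-y->D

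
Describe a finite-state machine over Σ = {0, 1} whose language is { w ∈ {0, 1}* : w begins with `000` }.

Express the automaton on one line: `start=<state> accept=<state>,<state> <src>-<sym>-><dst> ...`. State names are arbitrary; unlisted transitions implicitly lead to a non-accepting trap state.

Check the first 3 symbols one by one: s0 through s2 record how many have matched `000` so far; any wrong symbol goes to the dead state s4. After all 3 match we enter the accepting sink s3.
5 states suffice.
        0   1  
>  s0   s1  s4 
   s1   s2  s4 
   s2   s3  s4 
 * s3   s3  s3 
   s4   s4  s4 
(> = start, * = accepting)

start=s0 accept=s3 s0-0->s1 s0-1->s4 s1-0->s2 s1-1->s4 s2-0->s3 s2-1->s4 s3-0->s3 s3-1->s3 s4-0->s4 s4-1->s4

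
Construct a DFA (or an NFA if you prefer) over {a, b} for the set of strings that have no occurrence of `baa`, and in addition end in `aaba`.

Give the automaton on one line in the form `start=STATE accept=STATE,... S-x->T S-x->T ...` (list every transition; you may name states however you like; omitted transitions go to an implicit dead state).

Build one automaton per condition and run them in lockstep. One (4 states) tracks partial matches of the forbidden pattern `baa`; the other (5 states) tracks how much of the suffix `aaba` has currently been matched. Each combined state is a pair, one component from each; accept when both components accept.
With 12 states:
          a    b  
>  s0     s1   s2 
   s1     s3   s2 
   s2     s4   s2 
   s3     s3   s5 
   s4     s6   s2 
   s5     s7   s2 
   s6     s6   s8 
 * s7     s6   s2 
   s8     s9  s10 
   s9     s6  s10 
   s10   s11  s10 
   s11    s6  s10 
(> = start, * = accepting)

start=s0 accept=s7 s0-a->s1 s0-b->s2 s1-a->s3 s1-b->s2 s2-a->s4 s2-b->s2 s3-a->s3 s3-b->s5 s4-a->s6 s4-b->s2 s5-a->s7 s5-b->s2 s6-a->s6 s6-b->s8 s7-a->s6 s7-b->s2 s8-a->s9 s8-b->s10 s9-a->s6 s9-b->s10 s10-a->s11 s10-b->s10 s11-a->s6 s11-b->s10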